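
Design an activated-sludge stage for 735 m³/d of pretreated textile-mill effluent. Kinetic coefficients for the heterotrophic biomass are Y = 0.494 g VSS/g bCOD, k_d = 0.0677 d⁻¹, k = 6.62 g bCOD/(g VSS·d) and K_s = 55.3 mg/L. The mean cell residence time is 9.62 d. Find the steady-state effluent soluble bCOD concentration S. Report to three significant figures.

S ≈ 3.06 mg/L

Effluent substrate depends only on kinetics and SRT: S = K_s(1 + k_d θ_c) / [θ_c(Yk − k_d) − 1] = 55.3 × (1 + 0.0677 × 9.62) / [9.62 × (0.494 × 6.62 − 0.0677) − 1] = 91.32 / 29.81 = 3.063 mg/L.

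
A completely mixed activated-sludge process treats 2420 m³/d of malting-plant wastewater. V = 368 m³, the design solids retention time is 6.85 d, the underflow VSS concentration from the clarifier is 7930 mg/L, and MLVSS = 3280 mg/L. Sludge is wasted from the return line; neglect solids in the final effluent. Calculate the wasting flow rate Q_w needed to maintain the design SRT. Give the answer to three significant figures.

Wasting from the return line (neglecting effluent solids): Q_w = V·X / (θ_c·X_r) = 368.0 × 3280 / (6.85 × 7930) = 22.22 m³/d.

Q_w ≈ 22.2 m³/d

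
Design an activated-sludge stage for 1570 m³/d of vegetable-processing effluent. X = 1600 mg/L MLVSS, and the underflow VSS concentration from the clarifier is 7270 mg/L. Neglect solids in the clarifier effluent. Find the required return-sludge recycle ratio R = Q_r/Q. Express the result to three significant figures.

R ≈ 0.282

R = Q_r/Q = X/(X_r − X) = 1600 / (7270 − 1600) = 0.2822.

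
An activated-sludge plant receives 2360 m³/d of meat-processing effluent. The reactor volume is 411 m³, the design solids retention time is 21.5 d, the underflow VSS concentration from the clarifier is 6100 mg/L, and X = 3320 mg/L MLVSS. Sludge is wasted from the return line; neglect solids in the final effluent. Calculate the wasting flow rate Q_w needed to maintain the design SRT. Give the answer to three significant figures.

Q_w = (V·X)/(θ_c X_r) = 411.0 × 3320 / (21.5 × 6100) = 10.40 m³/d.

Q_w ≈ 10.4 m³/d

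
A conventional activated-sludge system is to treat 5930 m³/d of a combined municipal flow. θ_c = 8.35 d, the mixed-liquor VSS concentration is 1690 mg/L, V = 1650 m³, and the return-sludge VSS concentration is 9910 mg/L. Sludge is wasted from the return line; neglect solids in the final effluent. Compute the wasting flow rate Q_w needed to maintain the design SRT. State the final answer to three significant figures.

Q_w ≈ 33.7 m³/d

θ_c = V·X/(Q_w·X_r) when wasting from the recycle, so Q_w = V·X/(θ_c·X_r) = 1650 × 1690 / (8.35 × 9910) = 33.70 m³/d.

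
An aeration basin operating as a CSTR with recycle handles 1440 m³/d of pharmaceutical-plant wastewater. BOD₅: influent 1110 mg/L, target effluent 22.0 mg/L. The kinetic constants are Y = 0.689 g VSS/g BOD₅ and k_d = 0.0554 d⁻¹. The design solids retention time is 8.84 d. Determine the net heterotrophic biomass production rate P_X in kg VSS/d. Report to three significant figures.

P_X ≈ 725 kg VSS/d

Correct the yield for decay: Y_obs = Y/(1 + k_d θ_c) = 0.689 / (1 + 0.0554 × 8.84) = 0.689 / 1.490 = 0.4625.
Mass of BOD₅ removed per day: Q(S₀ − S) = 1440 × 1088 g/m³ = 1567 kg/d.
Biomass produced: P_X = Y_obs·Q·ΔS = 0.4625 × 1567 ≈ 724.6 kg VSS/d.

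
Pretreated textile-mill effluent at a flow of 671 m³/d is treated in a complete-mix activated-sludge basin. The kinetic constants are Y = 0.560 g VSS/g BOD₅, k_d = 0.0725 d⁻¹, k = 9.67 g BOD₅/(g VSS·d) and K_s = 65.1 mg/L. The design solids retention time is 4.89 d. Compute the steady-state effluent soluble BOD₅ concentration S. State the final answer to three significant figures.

S ≈ 3.51 mg/L

From the Monod/SRT balance for a CMAS, S = K_s·(1+k_d θ_c)/[θ_c·(Y k − k_d) − 1] = 65.1 × (1 + 0.0725 × 4.89) / [4.89 × (0.560 × 9.67 − 0.0725) − 1] = 88.18 / 25.13 = 3.510 mg/L.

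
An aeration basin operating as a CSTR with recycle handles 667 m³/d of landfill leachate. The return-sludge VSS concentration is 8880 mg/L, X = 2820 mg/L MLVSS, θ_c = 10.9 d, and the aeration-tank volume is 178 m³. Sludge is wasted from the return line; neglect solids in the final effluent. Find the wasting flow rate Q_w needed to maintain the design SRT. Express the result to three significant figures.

Q_w ≈ 5.19 m³/d

θ_c = V·X/(Q_w·X_r) when wasting from the recycle, so Q_w = V·X/(θ_c·X_r) = 178.0 × 2820 / (10.9 × 8880) = 5.186 m³/d.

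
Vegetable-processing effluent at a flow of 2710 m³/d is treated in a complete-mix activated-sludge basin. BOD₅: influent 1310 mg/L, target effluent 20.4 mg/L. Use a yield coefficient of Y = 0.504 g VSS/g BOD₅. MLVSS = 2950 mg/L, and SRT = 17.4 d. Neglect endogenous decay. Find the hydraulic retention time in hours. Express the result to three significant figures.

Biomass mass balance (decay neglected): V·X = Y·Q·(S₀ − S)·θ_c, so V = 0.504 × 2710 × (1310 − 20.4) × 17.4 / 2950 = 10389 m³.
τ = V/Q = 10389/2710 = 3.834 d, or 92.01 h.

τ ≈ 92.0 h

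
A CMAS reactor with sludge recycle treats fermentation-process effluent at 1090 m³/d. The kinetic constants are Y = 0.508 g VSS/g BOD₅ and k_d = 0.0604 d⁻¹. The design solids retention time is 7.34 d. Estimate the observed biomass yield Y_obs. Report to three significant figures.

Y_obs ≈ 0.352 g VSS/g BOD₅

Correct the yield for decay: Y_obs = Y/(1 + k_d θ_c) = 0.508 / (1 + 0.0604 × 7.34) = 0.508 / 1.443 = 0.3520.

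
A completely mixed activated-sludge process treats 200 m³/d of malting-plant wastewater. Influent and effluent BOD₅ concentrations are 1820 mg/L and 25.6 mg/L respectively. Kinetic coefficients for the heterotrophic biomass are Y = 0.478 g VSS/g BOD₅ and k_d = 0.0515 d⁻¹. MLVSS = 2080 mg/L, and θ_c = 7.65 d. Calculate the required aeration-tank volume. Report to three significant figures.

V ≈ 453 m³

From the SRT design equation V = Y Q (S₀−S) θ_c / [X (1 + k_d θ_c)] = 0.478 × 200 × (1820 − 25.6) × 7.65 / [2080 × (1 + 0.0515 × 7.65)] = 1.31×10^6 / 2899 = 452.6 m³.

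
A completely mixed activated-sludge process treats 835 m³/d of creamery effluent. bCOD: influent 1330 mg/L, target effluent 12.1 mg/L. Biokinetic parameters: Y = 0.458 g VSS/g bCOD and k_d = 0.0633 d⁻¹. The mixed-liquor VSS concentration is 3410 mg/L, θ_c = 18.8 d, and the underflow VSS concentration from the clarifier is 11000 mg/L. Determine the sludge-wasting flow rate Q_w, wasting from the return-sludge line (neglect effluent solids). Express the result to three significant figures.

Q_w ≈ 20.9 m³/d

Steady-state biomass mass balance: V·X·(1 + k_d·θ_c) = Y·Q·(S₀ − S)·θ_c, so V = 0.458 × 835 × (1330 − 12.1) × 18.8 / [3410 × (1 + 0.0633 × 18.8)] = 9.48×10^6 / 7468 = 1269 m³.
θ_c = V·X/(Q_w·X_r) when wasting from the recycle, so Q_w = V·X/(θ_c·X_r) = 1269 × 3410 / (18.8 × 11000) = 20.92 m³/d.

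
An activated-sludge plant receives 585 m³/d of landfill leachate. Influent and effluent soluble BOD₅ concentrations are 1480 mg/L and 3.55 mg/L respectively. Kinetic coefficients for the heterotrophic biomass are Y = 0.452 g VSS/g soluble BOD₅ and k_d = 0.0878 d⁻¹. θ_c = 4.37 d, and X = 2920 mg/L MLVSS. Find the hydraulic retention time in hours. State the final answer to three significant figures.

τ ≈ 17.3 h

Rearranging the biomass balance for a CMAS with decay, V = Y·Q·ΔS·θ_c / [X·(1+k_d θ_c)] = 0.452 × 585 × (1480 − 3.55) × 4.37 / [2920 × (1 + 0.0878 × 4.37)] = 1.71×10^6 / 4040 = 422.3 m³.
τ = V/Q = 422.3/585 = 0.7218 d, or 17.32 h.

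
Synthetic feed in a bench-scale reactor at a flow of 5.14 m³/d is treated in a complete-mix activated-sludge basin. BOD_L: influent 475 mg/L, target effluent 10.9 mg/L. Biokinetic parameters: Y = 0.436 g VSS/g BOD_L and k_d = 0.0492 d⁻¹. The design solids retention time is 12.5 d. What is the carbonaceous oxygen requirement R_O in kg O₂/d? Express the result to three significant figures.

Y_obs = Y / (1 + k_d θ_c) = 0.436 / (1 + 0.0492 × 12.5) = 0.436 / 1.615 = 0.2700.
Q·(S₀ − S) = 5.14 × (475 − 10.9) × 10⁻³ = 2.385 kg/d removed.
P_X = Y_obs·Q·(S₀ − S) = 0.2700 × 2.385 = 0.6440 kg VSS/d.
R_O = Q·ΔS − 1.42 P_X = 2.385 − 0.9145 = 1.471 kg O₂/d.

R_O ≈ 1.47 kg O₂/d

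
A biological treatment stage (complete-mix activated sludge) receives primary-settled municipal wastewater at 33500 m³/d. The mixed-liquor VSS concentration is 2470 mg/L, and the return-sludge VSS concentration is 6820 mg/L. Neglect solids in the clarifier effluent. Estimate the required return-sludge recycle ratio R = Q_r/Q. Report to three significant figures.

R ≈ 0.568

Mass balance around the secondary clarifier (neglecting effluent solids): R = X / (X_r − X) = 2470 / (6820 − 2470) = 0.5678.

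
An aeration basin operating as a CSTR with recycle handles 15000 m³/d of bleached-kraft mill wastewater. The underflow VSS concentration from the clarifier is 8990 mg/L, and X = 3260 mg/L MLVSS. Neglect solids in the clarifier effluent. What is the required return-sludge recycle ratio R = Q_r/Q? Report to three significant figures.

Solids balance on the clarifier gives (1+R)X = R·X_r, so R = X/(X_r − X) = 3260 / (8990 − 3260) = 0.5689.

R ≈ 0.569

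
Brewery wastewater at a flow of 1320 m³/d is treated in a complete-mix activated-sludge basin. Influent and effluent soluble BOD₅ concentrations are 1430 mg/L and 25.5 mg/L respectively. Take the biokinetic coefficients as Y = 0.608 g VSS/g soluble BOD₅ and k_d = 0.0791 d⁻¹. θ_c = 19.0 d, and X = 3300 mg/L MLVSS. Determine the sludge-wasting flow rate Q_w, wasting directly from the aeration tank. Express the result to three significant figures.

Q_w ≈ 136 m³/d

From the SRT design equation V = Y Q (S₀−S) θ_c / [X (1 + k_d θ_c)] = 0.608 × 1320 × (1430 − 25.5) × 19.0 / [3300 × (1 + 0.0791 × 19.0)] = 2.14×10^7 / 8260 = 2593 m³.
With mixed-liquor wasting, θ_c = V/Q_w, so Q_w = V/θ_c = 2593/19.0 = 136.5 m³/d.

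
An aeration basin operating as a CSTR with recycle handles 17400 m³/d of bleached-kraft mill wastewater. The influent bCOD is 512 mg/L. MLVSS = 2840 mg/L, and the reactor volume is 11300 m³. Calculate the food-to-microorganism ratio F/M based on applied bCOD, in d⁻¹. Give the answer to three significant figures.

F/M = applied load / biomass = Q·S₀/(V·X) = 17400 × 512 / (11300 × 2840) = 0.2776 d⁻¹.

F/M ≈ 0.278 d⁻¹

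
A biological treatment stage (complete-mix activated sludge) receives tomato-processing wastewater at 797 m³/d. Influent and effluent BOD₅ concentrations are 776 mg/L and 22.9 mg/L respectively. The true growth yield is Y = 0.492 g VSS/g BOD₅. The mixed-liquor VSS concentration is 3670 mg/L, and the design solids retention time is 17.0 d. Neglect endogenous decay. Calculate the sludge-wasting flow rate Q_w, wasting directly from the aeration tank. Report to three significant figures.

Q_w ≈ 80.5 m³/d

V·X = Y·Q·ΔS·θ_c gives V = 0.492 × 797 × (776 − 22.9) × 17.0 / 3670 = 1368 m³.
For wasting at MLVSS concentration, Q_w = V/θ_c = 1368/17.0 = 80.47 m³/d.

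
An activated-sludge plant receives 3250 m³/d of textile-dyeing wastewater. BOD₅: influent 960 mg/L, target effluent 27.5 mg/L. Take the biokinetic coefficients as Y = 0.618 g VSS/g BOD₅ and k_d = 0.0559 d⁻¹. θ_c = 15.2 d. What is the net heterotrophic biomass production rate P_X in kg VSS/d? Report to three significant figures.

P_X ≈ 1010 kg VSS/d

Y_obs = Y / (1 + k_d θ_c) = 0.618 / (1 + 0.0559 × 15.2) = 0.618 / 1.850 = 0.3341.
ΔS = 960 − 27.5 = 932.5 mg/L, so the substrate removal rate is 3250 × 932.5/1000 = 3031 kg BOD₅/d.
Biomass produced: P_X = Y_obs·Q·ΔS = 0.3341 × 3031 ≈ 1013 kg VSS/d.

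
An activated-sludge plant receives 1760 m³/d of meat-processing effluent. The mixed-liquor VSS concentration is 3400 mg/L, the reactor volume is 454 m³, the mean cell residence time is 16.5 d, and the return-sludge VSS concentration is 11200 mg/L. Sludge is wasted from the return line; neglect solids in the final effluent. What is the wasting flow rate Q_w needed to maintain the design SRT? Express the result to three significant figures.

Wasting from the return line (neglecting effluent solids): Q_w = V·X / (θ_c·X_r) = 454.0 × 3400 / (16.5 × 11200) = 8.353 m³/d.

Q_w ≈ 8.35 m³/d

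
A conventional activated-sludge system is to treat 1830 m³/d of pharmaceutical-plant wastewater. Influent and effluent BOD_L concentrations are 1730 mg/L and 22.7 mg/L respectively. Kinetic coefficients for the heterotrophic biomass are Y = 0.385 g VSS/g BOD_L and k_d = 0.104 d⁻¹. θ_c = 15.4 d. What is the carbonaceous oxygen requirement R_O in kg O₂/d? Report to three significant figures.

R_O ≈ 2470 kg O₂/d

Y_obs = Y / (1 + k_d θ_c) = 0.385 / (1 + 0.104 × 15.4) = 0.385 / 2.602 = 0.1480.
ΔS = 1730 − 22.7 = 1707 mg/L, so the substrate removal rate is 1830 × 1707/1000 = 3124 kg BOD_L/d.
Net sludge production P_X = 0.1480 × 3124 = 462.4 kg VSS/d.
R_O = Q·ΔS − 1.42 P_X = 3124 − 656.6 = 2468 kg O₂/d.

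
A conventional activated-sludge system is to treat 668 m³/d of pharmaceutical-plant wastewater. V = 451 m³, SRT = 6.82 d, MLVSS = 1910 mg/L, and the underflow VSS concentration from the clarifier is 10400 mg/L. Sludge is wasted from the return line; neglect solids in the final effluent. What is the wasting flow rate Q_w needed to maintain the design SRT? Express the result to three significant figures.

Q_w ≈ 12.1 m³/d

θ_c = V·X/(Q_w·X_r) when wasting from the recycle, so Q_w = V·X/(θ_c·X_r) = 451.0 × 1910 / (6.82 × 10400) = 12.14 m³/d.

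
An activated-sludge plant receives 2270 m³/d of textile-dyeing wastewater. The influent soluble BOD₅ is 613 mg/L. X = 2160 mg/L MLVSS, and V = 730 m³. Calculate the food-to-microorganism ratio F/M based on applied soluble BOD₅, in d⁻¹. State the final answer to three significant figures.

F/M ≈ 0.882 d⁻¹

Food-to-microorganism ratio F/M = Q S₀ / (V X) = 2270 × 613 / (730.0 × 2160) = 0.8825 d⁻¹.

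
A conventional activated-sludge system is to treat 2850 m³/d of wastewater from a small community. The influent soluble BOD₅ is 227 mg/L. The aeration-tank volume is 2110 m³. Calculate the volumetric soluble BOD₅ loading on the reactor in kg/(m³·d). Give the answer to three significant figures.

L_v ≈ 0.307 kg soluble BOD₅/(m³·d)

Volumetric loading L_v = Q·S₀ / V = 2850 × 227 g/m³ / 2110 m³ = 306.6 g/(m³·d) = 0.3066 kg soluble BOD₅/(m³·d).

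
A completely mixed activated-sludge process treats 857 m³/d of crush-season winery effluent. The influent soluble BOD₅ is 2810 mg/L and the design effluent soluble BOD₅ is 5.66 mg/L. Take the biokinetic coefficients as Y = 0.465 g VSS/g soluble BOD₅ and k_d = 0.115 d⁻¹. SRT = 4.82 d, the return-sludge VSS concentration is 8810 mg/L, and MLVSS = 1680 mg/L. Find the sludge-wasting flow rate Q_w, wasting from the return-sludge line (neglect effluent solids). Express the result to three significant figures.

From the SRT design equation V = Y Q (S₀−S) θ_c / [X (1 + k_d θ_c)] = 0.465 × 857 × (2810 − 5.66) × 4.82 / [1680 × (1 + 0.115 × 4.82)] = 5.39×10^6 / 2611 = 2063 m³.
θ_c = V·X/(Q_w·X_r) when wasting from the recycle, so Q_w = V·X/(θ_c·X_r) = 2063 × 1680 / (4.82 × 8810) = 81.61 m³/d.

Q_w ≈ 81.6 m³/d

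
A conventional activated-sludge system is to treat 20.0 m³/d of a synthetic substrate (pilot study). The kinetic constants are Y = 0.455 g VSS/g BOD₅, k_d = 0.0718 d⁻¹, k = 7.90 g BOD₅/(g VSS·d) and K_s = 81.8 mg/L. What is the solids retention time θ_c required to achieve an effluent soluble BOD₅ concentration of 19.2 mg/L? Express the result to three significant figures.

At the target effluent, Y k S/(K_s+S) = 0.455×7.90×19.2/101.0 = 0.6833 d⁻¹.
1/θ_c = 0.6833 − 0.0718 = 0.6115 d⁻¹, so θ_c = 1.635 d.

θ_c ≈ 1.64 d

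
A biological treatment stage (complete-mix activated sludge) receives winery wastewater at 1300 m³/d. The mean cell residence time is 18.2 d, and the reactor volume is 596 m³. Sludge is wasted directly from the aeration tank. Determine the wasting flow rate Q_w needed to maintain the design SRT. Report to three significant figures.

Wasting from the aeration tank: Q_w = V / θ_c = 596.0 / 18.2 = 32.75 m³/d.

Q_w ≈ 32.7 m³/d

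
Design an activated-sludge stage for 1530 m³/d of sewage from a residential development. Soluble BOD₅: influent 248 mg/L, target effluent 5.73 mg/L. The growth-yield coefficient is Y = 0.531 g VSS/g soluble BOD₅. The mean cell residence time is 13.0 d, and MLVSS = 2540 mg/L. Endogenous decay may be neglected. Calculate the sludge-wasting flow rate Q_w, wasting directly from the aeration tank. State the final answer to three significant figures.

Q_w ≈ 77.5 m³/d

With k_d = 0 the design equation reduces to V = Y Q (S₀−S) θ_c / X = 0.531 × 1530 × (248 − 5.73) × 13.0 / 2540 = 1007 m³.
With mixed-liquor wasting, θ_c = V/Q_w, so Q_w = V/θ_c = 1007/13.0 = 77.49 m³/d.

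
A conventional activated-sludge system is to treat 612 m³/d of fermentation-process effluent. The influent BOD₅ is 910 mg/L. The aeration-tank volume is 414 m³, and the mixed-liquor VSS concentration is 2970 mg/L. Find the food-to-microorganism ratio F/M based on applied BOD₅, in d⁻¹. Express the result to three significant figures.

F/M ≈ 0.453 d⁻¹

F/M = applied load / biomass = Q·S₀/(V·X) = 612 × 910 / (414.0 × 2970) = 0.4529 d⁻¹.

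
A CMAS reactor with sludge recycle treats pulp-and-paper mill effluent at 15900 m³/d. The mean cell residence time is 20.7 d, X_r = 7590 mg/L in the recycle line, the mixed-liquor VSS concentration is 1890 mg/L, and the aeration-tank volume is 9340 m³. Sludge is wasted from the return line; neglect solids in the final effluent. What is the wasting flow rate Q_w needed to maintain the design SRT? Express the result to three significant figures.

Q_w = (V·X)/(θ_c X_r) = 9340 × 1890 / (20.7 × 7590) = 112.4 m³/d.

Q_w ≈ 112 m³/d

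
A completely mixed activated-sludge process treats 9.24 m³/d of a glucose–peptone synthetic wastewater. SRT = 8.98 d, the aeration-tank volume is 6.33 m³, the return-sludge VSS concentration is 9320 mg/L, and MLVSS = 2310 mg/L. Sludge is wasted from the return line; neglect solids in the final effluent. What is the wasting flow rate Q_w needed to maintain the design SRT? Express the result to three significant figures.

Wasting from the return line (neglecting effluent solids): Q_w = V·X / (θ_c·X_r) = 6.330 × 2310 / (8.98 × 9320) = 0.1747 m³/d.

Q_w ≈ 0.175 m³/d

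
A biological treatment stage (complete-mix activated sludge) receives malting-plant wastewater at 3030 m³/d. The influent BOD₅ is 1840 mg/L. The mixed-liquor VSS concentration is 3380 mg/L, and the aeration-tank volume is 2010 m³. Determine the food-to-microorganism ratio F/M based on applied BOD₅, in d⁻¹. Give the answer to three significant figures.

F/M = Q·S₀ / (V·X) = 3030 × 1840 / (2010 × 3380) = 0.8206 g BOD₅·(g VSS·d)⁻¹.

F/M ≈ 0.821 d⁻¹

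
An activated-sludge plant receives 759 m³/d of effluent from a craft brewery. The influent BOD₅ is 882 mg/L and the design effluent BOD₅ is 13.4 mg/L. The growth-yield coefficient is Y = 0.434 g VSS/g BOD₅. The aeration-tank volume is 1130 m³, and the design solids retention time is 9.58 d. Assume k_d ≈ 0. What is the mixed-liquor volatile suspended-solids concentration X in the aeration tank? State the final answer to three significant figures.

From V·X = Y·Q·(S₀ − S)·θ_c (decay neglected): X = 0.434 × 759 × (882 − 13.4) × 9.58 / 1130 = 2426 mg/L.

X ≈ 2430 mg/L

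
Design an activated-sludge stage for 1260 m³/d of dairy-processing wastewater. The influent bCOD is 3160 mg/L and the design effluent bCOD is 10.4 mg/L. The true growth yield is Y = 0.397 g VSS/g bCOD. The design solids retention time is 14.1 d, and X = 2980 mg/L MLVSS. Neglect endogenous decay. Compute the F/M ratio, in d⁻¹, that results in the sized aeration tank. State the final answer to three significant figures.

F/M ≈ 0.179 d⁻¹

With k_d = 0 the design equation reduces to V = Y Q (S₀−S) θ_c / X = 0.397 × 1260 × (3160 − 10.4) × 14.1 / 2980 = 7455 m³.
Food-to-microorganism ratio F/M = Q S₀ / (V X) = 1260 × 3160 / (7455 × 2980) = 0.1792 d⁻¹.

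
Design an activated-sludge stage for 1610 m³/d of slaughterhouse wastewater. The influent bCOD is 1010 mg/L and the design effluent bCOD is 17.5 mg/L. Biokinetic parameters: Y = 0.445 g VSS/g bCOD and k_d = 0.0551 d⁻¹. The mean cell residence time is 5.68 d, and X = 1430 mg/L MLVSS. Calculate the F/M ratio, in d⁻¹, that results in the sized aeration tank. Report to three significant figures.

F/M ≈ 0.529 d⁻¹

From the SRT design equation V = Y Q (S₀−S) θ_c / [X (1 + k_d θ_c)] = 0.445 × 1610 × (1010 − 17.5) × 5.68 / [1430 × (1 + 0.0551 × 5.68)] = 4.04×10^6 / 1878 = 2151 m³.
F/M = Q·S₀ / (V·X) = 1610 × 1010 / (2151 × 1430) = 0.5286 g bCOD·(g VSS·d)⁻¹.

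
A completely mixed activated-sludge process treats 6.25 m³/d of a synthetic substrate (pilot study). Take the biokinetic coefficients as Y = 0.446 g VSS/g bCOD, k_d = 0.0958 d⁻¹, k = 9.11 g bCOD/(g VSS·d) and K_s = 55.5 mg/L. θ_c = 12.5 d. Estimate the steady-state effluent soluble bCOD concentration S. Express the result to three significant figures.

Effluent substrate depends only on kinetics and SRT: S = K_s(1 + k_d θ_c) / [θ_c(Yk − k_d) − 1] = 55.5 × (1 + 0.0958 × 12.5) / [12.5 × (0.446 × 9.11 − 0.0958) − 1] = 122.0 / 48.59 = 2.510 mg/L.

S ≈ 2.51 mg/L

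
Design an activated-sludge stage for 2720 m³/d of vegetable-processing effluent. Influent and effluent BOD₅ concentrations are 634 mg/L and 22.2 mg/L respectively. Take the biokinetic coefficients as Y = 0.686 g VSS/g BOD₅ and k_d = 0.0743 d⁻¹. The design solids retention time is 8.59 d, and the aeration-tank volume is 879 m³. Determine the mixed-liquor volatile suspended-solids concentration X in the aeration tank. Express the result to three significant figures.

X = Y·Q·ΔS·θ_c / [V·(1 + k_d θ_c)] = 0.686 × 2720 × (634 − 22.2) × 8.59 / [879 × (1 + 0.0743 × 8.59)] = 6810 mg/L.

X ≈ 6810 mg/L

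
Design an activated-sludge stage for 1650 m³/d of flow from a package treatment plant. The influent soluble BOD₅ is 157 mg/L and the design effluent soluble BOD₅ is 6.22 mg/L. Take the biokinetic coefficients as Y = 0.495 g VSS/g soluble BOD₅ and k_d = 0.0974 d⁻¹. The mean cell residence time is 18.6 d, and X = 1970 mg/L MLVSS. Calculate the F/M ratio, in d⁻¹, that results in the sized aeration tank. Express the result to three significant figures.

F/M ≈ 0.318 d⁻¹

Rearranging the biomass balance for a CMAS with decay, V = Y·Q·ΔS·θ_c / [X·(1+k_d θ_c)] = 0.495 × 1650 × (157 − 6.22) × 18.6 / [1970 × (1 + 0.0974 × 18.6)] = 2.29×10^6 / 5539 = 413.5 m³.
F/M = Q·S₀ / (V·X) = 1650 × 157 / (413.5 × 1970) = 0.3180 g soluble BOD₅·(g VSS·d)⁻¹.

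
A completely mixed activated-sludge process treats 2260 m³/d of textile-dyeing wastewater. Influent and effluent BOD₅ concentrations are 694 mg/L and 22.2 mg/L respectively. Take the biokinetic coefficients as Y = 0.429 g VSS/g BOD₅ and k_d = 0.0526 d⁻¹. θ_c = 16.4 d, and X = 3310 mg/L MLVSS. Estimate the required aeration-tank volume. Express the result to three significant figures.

From the SRT design equation V = Y Q (S₀−S) θ_c / [X (1 + k_d θ_c)] = 0.429 × 2260 × (694 − 22.2) × 16.4 / [3310 × (1 + 0.0526 × 16.4)] = 1.07×10^7 / 6165 = 1733 m³.

V ≈ 1730 m³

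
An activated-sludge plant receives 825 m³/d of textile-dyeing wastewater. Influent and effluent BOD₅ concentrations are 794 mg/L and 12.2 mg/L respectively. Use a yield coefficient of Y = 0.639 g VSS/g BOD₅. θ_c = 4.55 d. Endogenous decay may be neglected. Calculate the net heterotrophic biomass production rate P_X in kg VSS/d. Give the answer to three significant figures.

P_X ≈ 412 kg VSS/d

Since k_d ≈ 0, Y_obs = Y = 0.639 g VSS/g BOD₅.
Mass of BOD₅ removed per day: Q(S₀ − S) = 825 × 781.8 g/m³ = 645.0 kg/d.
Net biomass production P_X = Y_obs × Q·(S₀ − S) = 0.6390 × 645.0 = 412.1 kg VSS/d.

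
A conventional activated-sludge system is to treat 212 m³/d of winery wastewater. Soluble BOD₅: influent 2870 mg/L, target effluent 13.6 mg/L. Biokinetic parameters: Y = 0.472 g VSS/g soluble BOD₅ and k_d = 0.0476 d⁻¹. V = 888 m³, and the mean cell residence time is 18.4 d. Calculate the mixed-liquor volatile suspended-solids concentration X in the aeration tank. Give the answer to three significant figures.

X ≈ 3160 mg/L

Solving the biomass balance for X: X = Y Q (S₀−S) θ_c / [V (1+k_d θ_c)] = 0.472 × 212 × (2870 − 13.6) × 18.4 / [888 × (1 + 0.0476 × 18.4)] = 3157 mg/L.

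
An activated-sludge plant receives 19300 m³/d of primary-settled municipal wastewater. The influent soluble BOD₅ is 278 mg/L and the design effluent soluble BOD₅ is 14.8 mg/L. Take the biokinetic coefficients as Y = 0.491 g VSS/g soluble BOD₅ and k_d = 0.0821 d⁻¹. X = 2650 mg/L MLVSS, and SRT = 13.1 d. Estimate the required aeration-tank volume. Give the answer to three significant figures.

Rearranging the biomass balance for a CMAS with decay, V = Y·Q·ΔS·θ_c / [X·(1+k_d θ_c)] = 0.491 × 19300 × (278 − 14.8) × 13.1 / [2650 × (1 + 0.0821 × 13.1)] = 3.27×10^7 / 5500 = 5941 m³.

V ≈ 5940 m³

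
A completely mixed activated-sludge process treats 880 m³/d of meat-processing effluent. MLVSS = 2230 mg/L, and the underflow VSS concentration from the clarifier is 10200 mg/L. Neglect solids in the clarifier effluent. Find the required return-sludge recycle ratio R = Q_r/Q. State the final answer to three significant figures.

R ≈ 0.280

Mass balance around the secondary clarifier (neglecting effluent solids): R = X / (X_r − X) = 2230 / (10200 − 2230) = 0.2798.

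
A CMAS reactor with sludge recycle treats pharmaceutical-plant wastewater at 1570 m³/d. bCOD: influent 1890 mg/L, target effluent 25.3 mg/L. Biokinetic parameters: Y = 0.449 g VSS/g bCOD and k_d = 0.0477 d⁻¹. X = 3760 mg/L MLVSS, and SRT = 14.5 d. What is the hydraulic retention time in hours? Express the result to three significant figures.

τ ≈ 45.8 h

From the SRT design equation V = Y Q (S₀−S) θ_c / [X (1 + k_d θ_c)] = 0.449 × 1570 × (1890 − 25.3) × 14.5 / [3760 × (1 + 0.0477 × 14.5)] = 1.91×10^7 / 6361 = 2997 m³.
τ = V/Q = 2997/1570 = 1.909 d, or 45.81 h.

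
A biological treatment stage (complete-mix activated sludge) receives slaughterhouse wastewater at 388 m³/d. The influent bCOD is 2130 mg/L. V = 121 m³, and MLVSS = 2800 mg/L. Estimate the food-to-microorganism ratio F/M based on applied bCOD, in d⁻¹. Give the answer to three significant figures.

F/M ≈ 2.44 d⁻¹

F/M = Q·S₀ / (V·X) = 388 × 2130 / (121.0 × 2800) = 2.439 g bCOD·(g VSS·d)⁻¹.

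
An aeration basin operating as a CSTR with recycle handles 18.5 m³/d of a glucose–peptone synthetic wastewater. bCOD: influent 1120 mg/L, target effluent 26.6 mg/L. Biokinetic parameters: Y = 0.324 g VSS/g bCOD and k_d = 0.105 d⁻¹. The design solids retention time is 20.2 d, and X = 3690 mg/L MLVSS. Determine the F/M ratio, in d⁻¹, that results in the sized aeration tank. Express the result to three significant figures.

From the SRT design equation V = Y Q (S₀−S) θ_c / [X (1 + k_d θ_c)] = 0.324 × 18.5 × (1120 − 26.6) × 20.2 / [3690 × (1 + 0.105 × 20.2)] = 1.32×10^5 / 11516 = 11.50 m³.
F/M = Q·S₀ / (V·X) = 18.5 × 1120 / (11.50 × 3690) = 0.4885 g bCOD·(g VSS·d)⁻¹.

F/M ≈ 0.488 d⁻¹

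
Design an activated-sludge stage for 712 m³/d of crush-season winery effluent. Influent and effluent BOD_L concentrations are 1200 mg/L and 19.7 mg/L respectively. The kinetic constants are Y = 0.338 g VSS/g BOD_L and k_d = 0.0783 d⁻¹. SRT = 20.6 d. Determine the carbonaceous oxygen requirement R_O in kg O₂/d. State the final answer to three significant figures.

R_O ≈ 686 kg O₂/d

The observed yield is Y_obs = Y/(1 + k_d·θ_c) = 0.338 / (1 + 0.0783 × 20.6) = 0.338 / 2.613 = 0.1294 g VSS per g BOD_L removed.
Substrate removed = Q·(S₀ − S) = 712 m³/d × (1200 − 19.7) g/m³ = 8.4×10^5 g/d = 840.4 kg/d.
P_X = Y_obs·Q·(S₀ − S) = 0.1294 × 840.4 = 108.7 kg VSS/d.
Carbonaceous O₂ demand = substrate oxidised − cell-mass equivalent = 840.4 − 1.42 × 108.7 = 686.0 kg O₂/d.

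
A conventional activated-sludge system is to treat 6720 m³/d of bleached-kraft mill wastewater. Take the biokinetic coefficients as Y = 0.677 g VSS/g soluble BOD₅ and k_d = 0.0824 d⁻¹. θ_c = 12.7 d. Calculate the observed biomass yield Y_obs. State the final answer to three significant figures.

Y_obs = Y / (1 + k_d θ_c) = 0.677 / (1 + 0.0824 × 12.7) = 0.677 / 2.046 = 0.3308.

Y_obs ≈ 0.331 g VSS/g soluble BOD₅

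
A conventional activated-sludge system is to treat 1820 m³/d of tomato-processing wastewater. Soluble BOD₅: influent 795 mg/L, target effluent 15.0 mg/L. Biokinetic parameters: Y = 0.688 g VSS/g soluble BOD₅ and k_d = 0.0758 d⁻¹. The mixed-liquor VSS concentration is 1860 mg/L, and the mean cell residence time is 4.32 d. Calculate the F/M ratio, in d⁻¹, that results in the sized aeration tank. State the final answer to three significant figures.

Rearranging the biomass balance for a CMAS with decay, V = Y·Q·ΔS·θ_c / [X·(1+k_d θ_c)] = 0.688 × 1820 × (795 − 15.0) × 4.32 / [1860 × (1 + 0.0758 × 4.32)] = 4.22×10^6 / 2469 = 1709 m³.
F/M = Q·S₀ / (V·X) = 1820 × 795 / (1709 × 1860) = 0.4552 g soluble BOD₅·(g VSS·d)⁻¹.

F/M ≈ 0.455 d⁻¹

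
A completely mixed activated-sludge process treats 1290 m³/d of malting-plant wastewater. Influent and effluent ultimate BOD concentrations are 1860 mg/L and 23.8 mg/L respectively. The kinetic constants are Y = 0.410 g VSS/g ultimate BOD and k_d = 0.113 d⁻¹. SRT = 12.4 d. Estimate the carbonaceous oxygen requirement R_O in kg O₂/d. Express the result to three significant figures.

Y_obs = Y / (1 + k_d θ_c) = 0.410 / (1 + 0.113 × 12.4) = 0.410 / 2.401 = 0.1707.
Mass of ultimate BOD removed per day: Q(S₀ − S) = 1290 × 1836 g/m³ = 2369 kg/d.
P_X = Y_obs·Q·(S₀ − S) = 0.1707 × 2369 = 404.5 kg VSS/d.
R_O = Q·ΔS − 1.42 P_X = 2369 − 574.3 = 1794 kg O₂/d.

R_O ≈ 1790 kg O₂/d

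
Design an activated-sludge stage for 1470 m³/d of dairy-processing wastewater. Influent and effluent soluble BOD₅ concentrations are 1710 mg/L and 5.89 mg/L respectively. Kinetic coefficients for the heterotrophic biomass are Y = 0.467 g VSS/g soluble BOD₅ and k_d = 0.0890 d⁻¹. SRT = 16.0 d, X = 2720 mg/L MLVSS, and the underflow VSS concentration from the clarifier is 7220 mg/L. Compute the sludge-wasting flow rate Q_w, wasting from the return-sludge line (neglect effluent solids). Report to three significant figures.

Q_w ≈ 66.8 m³/d

Steady-state biomass mass balance: V·X·(1 + k_d·θ_c) = Y·Q·(S₀ − S)·θ_c, so V = 0.467 × 1470 × (1710 − 5.89) × 16.0 / [2720 × (1 + 0.0890 × 16.0)] = 1.87×10^7 / 6593 = 2839 m³.
Wasting from the return line (neglecting effluent solids): Q_w = V·X / (θ_c·X_r) = 2839 × 2720 / (16.0 × 7220) = 66.84 m³/d.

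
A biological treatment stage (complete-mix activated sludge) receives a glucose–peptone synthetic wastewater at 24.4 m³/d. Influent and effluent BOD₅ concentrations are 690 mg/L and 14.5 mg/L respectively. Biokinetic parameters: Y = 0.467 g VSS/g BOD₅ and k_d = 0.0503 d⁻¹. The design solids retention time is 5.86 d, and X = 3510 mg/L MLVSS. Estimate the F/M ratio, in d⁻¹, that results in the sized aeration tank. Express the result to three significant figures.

F/M ≈ 0.483 d⁻¹

Rearranging the biomass balance for a CMAS with decay, V = Y·Q·ΔS·θ_c / [X·(1+k_d θ_c)] = 0.467 × 24.4 × (690 − 14.5) × 5.86 / [3510 × (1 + 0.0503 × 5.86)] = 4.51×10^4 / 4545 = 9.925 m³.
Food-to-microorganism ratio F/M = Q S₀ / (V X) = 24.4 × 690 / (9.925 × 3510) = 0.4833 d⁻¹.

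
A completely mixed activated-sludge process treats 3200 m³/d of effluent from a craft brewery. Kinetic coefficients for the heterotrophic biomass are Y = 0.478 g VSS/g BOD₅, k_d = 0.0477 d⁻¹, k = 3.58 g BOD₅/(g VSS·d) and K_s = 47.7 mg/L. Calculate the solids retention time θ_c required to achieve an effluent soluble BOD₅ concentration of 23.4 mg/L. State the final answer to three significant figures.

Specific growth rate at S = 23.4 mg/L: μ = YkS/(K_s+S) = 0.478·3.58·23.4/(47.7+23.4) = 0.5632 d⁻¹.
Then 1/θ_c = μ − k_d = 0.5632 − 0.0477 = 0.5155 d⁻¹, giving θ_c = 1.940 d.

θ_c ≈ 1.94 d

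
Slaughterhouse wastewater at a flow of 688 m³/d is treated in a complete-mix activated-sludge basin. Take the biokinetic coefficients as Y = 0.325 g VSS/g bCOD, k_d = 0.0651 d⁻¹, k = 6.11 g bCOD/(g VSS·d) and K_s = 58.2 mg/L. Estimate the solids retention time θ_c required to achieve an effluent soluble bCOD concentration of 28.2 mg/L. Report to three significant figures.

At the target effluent, Y k S/(K_s+S) = 0.325×6.11×28.2/86.40 = 0.6481 d⁻¹.
Then 1/θ_c = μ − k_d = 0.6481 − 0.0651 = 0.5830 d⁻¹, giving θ_c = 1.715 d.

θ_c ≈ 1.72 d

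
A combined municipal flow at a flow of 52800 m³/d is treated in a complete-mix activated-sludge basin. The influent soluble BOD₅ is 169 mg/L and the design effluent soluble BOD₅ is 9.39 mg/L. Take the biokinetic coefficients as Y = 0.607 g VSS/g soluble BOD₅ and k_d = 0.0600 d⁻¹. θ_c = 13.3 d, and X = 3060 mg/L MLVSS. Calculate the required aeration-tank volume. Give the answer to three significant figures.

From the SRT design equation V = Y Q (S₀−S) θ_c / [X (1 + k_d θ_c)] = 0.607 × 52800 × (169 − 9.39) × 13.3 / [3060 × (1 + 0.0600 × 13.3)] = 6.8×10^7 / 5502 = 12366 m³.

V ≈ 12400 m³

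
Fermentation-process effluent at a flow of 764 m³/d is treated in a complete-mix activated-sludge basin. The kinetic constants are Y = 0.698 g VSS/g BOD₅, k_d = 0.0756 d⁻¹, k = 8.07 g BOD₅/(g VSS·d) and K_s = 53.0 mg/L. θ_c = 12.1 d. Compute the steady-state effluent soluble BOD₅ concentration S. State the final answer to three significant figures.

S ≈ 1.53 mg/L

Effluent substrate depends only on kinetics and SRT: S = K_s(1 + k_d θ_c) / [θ_c(Yk − k_d) − 1] = 53.0 × (1 + 0.0756 × 12.1) / [12.1 × (0.698 × 8.07 − 0.0756) − 1] = 101.5 / 66.24 = 1.532 mg/L.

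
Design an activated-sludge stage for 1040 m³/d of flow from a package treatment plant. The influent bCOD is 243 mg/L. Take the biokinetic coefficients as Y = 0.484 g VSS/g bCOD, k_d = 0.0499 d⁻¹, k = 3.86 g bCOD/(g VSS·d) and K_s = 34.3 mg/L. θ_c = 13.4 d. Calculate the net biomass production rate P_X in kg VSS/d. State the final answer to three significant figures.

Effluent substrate depends only on kinetics and SRT: S = K_s(1 + k_d θ_c) / [θ_c(Yk − k_d) − 1] = 34.3 × (1 + 0.0499 × 13.4) / [13.4 × (0.484 × 3.86 − 0.0499) − 1] = 57.24 / 23.37 = 2.450 mg/L.
Y_obs = Y / (1 + k_d θ_c) = 0.484 / (1 + 0.0499 × 13.4) = 0.484 / 1.669 = 0.2901.
Q·(S₀ − S) = 1040 × (243 − 2.45) × 10⁻³ = 250.2 kg/d removed.
P_X = Y_obs · Q(S₀ − S) = 0.2901 × 250.2 = 72.56 kg VSS/d.

P_X ≈ 72.6 kg VSS/d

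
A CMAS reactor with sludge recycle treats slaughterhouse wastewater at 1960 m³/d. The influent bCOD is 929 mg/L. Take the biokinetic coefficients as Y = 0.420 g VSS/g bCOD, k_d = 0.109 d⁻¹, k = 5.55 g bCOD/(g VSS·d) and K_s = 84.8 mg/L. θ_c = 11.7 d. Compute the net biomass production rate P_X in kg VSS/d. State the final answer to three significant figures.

For a completely mixed reactor with recycle the Lawrence–McCarty relation gives S = K_s·(1 + k_d·θ_c) / [θ_c·(Y·k − k_d) − 1] = 84.8 × (1 + 0.109 × 11.7) / [11.7 × (0.420 × 5.55 − 0.109) − 1] = 192.9 / 25.00 = 7.719 mg/L.
Y_obs = Y / (1 + k_d θ_c) = 0.420 / (1 + 0.109 × 11.7) = 0.420 / 2.275 = 0.1846.
Substrate removed = Q·(S₀ − S) = 1960 m³/d × (929 − 7.72) g/m³ = 1.81×10^6 g/d = 1806 kg/d.
Biomass produced: P_X = Y_obs·Q·ΔS = 0.1846 × 1806 ≈ 333.3 kg VSS/d.

P_X ≈ 333 kg VSS/d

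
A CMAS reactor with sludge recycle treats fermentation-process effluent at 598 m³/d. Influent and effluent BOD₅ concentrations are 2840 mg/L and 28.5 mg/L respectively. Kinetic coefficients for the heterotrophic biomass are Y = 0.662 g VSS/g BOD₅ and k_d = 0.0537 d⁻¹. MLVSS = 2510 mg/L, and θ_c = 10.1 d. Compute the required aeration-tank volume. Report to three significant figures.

V ≈ 2900 m³

Rearranging the biomass balance for a CMAS with decay, V = Y·Q·ΔS·θ_c / [X·(1+k_d θ_c)] = 0.662 × 598 × (2840 − 28.5) × 10.1 / [2510 × (1 + 0.0537 × 10.1)] = 1.12×10^7 / 3871 = 2904 m³.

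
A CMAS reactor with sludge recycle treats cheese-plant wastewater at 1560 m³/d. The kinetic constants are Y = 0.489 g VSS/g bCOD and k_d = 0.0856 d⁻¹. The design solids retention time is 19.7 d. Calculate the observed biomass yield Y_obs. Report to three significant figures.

The observed yield is Y_obs = Y/(1 + k_d·θ_c) = 0.489 / (1 + 0.0856 × 19.7) = 0.489 / 2.686 = 0.1820 g VSS per g bCOD removed.

Y_obs ≈ 0.182 g VSS/g bCOD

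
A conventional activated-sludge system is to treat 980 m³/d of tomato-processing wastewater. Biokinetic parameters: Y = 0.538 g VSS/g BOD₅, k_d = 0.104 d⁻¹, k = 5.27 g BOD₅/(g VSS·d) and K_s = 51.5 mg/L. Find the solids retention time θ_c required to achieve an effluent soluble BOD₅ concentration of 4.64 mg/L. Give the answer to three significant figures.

From 1/θ_c = Y·k·S/(K_s + S) − k_d: Y·k·S/(K_s+S) = 0.538 × 5.27 × 4.64 / (51.5 + 4.64) = 0.2343 d⁻¹.
Then 1/θ_c = μ − k_d = 0.2343 − 0.104 = 0.1303 d⁻¹, giving θ_c = 7.672 d.

θ_c ≈ 7.67 d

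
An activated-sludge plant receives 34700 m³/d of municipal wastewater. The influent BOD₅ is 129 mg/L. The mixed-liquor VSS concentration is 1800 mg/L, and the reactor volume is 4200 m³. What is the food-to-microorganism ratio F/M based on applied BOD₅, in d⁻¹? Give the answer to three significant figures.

F/M ≈ 0.592 d⁻¹

Food-to-microorganism ratio F/M = Q S₀ / (V X) = 34700 × 129 / (4200 × 1800) = 0.5921 d⁻¹.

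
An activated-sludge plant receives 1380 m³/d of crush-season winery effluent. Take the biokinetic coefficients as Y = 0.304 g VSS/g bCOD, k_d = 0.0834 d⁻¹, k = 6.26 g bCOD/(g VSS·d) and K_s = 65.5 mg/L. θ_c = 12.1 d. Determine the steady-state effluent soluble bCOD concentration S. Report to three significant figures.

S ≈ 6.26 mg/L

From the Monod/SRT balance for a CMAS, S = K_s·(1+k_d θ_c)/[θ_c·(Y k − k_d) − 1] = 65.5 × (1 + 0.0834 × 12.1) / [12.1 × (0.304 × 6.26 − 0.0834) − 1] = 131.6 / 21.02 = 6.261 mg/L.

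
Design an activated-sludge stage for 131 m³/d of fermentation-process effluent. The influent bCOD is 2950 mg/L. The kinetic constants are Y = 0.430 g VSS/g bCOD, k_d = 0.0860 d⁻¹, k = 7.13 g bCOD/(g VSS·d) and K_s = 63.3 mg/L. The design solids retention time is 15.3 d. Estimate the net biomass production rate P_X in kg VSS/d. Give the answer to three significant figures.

P_X ≈ 71.7 kg VSS/d

From the Monod/SRT balance for a CMAS, S = K_s·(1+k_d θ_c)/[θ_c·(Y k − k_d) − 1] = 63.3 × (1 + 0.0860 × 15.3) / [15.3 × (0.430 × 7.13 − 0.0860) − 1] = 146.6 / 44.59 = 3.287 mg/L.
The observed yield is Y_obs = Y/(1 + k_d·θ_c) = 0.430 / (1 + 0.0860 × 15.3) = 0.430 / 2.316 = 0.1857 g VSS per g bCOD removed.
ΔS = 2950 − 3.29 = 2947 mg/L, so the substrate removal rate is 131 × 2947/1000 = 386.0 kg bCOD/d.
So the net sludge growth is P_X = 0.1857 × 386.0 = 71.68 kg VSS/d.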